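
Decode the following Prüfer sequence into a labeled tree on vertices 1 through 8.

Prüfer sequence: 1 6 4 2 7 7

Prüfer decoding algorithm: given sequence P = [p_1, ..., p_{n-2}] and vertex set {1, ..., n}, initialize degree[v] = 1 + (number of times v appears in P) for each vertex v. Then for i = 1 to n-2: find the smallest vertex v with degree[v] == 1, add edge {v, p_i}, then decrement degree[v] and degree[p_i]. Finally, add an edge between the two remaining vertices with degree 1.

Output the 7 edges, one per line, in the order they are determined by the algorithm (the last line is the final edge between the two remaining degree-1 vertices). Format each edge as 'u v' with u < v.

Initial degrees: {1:2, 2:2, 3:1, 4:2, 5:1, 6:2, 7:3, 8:1}
Step 1: smallest deg-1 vertex = 3, p_1 = 1. Add edge {1,3}. Now deg[3]=0, deg[1]=1.
Step 2: smallest deg-1 vertex = 1, p_2 = 6. Add edge {1,6}. Now deg[1]=0, deg[6]=1.
Step 3: smallest deg-1 vertex = 5, p_3 = 4. Add edge {4,5}. Now deg[5]=0, deg[4]=1.
Step 4: smallest deg-1 vertex = 4, p_4 = 2. Add edge {2,4}. Now deg[4]=0, deg[2]=1.
Step 5: smallest deg-1 vertex = 2, p_5 = 7. Add edge {2,7}. Now deg[2]=0, deg[7]=2.
Step 6: smallest deg-1 vertex = 6, p_6 = 7. Add edge {6,7}. Now deg[6]=0, deg[7]=1.
Final: two remaining deg-1 vertices are 7, 8. Add edge {7,8}.

Answer: 1 3
1 6
4 5
2 4
2 7
6 7
7 8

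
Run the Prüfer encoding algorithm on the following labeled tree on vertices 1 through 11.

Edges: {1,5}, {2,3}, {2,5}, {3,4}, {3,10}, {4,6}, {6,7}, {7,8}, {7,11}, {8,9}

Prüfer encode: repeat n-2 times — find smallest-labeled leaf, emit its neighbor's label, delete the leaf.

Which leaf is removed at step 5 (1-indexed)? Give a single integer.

Step 1: current leaves = {1,9,10,11}. Remove leaf 1 (neighbor: 5).
Step 2: current leaves = {5,9,10,11}. Remove leaf 5 (neighbor: 2).
Step 3: current leaves = {2,9,10,11}. Remove leaf 2 (neighbor: 3).
Step 4: current leaves = {9,10,11}. Remove leaf 9 (neighbor: 8).
Step 5: current leaves = {8,10,11}. Remove leaf 8 (neighbor: 7).

Answer: 8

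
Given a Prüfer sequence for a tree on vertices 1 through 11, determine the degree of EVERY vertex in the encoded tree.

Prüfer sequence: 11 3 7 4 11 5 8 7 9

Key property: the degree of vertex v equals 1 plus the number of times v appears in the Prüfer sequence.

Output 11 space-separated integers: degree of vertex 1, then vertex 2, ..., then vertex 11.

p_1 = 11: count[11] becomes 1
p_2 = 3: count[3] becomes 1
p_3 = 7: count[7] becomes 1
p_4 = 4: count[4] becomes 1
p_5 = 11: count[11] becomes 2
p_6 = 5: count[5] becomes 1
p_7 = 8: count[8] becomes 1
p_8 = 7: count[7] becomes 2
p_9 = 9: count[9] becomes 1
Degrees (1 + count): deg[1]=1+0=1, deg[2]=1+0=1, deg[3]=1+1=2, deg[4]=1+1=2, deg[5]=1+1=2, deg[6]=1+0=1, deg[7]=1+2=3, deg[8]=1+1=2, deg[9]=1+1=2, deg[10]=1+0=1, deg[11]=1+2=3

Answer: 1 1 2 2 2 1 3 2 2 1 3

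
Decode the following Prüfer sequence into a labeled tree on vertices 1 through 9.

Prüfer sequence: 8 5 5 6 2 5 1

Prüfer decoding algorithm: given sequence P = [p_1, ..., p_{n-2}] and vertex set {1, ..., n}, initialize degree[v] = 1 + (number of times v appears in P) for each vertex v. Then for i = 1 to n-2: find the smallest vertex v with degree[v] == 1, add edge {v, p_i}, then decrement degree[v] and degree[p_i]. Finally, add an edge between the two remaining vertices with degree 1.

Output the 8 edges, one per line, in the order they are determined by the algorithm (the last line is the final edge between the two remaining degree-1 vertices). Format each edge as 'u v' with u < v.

Initial degrees: {1:2, 2:2, 3:1, 4:1, 5:4, 6:2, 7:1, 8:2, 9:1}
Step 1: smallest deg-1 vertex = 3, p_1 = 8. Add edge {3,8}. Now deg[3]=0, deg[8]=1.
Step 2: smallest deg-1 vertex = 4, p_2 = 5. Add edge {4,5}. Now deg[4]=0, deg[5]=3.
Step 3: smallest deg-1 vertex = 7, p_3 = 5. Add edge {5,7}. Now deg[7]=0, deg[5]=2.
Step 4: smallest deg-1 vertex = 8, p_4 = 6. Add edge {6,8}. Now deg[8]=0, deg[6]=1.
Step 5: smallest deg-1 vertex = 6, p_5 = 2. Add edge {2,6}. Now deg[6]=0, deg[2]=1.
Step 6: smallest deg-1 vertex = 2, p_6 = 5. Add edge {2,5}. Now deg[2]=0, deg[5]=1.
Step 7: smallest deg-1 vertex = 5, p_7 = 1. Add edge {1,5}. Now deg[5]=0, deg[1]=1.
Final: two remaining deg-1 vertices are 1, 9. Add edge {1,9}.

Answer: 3 8
4 5
5 7
6 8
2 6
2 5
1 5
1 9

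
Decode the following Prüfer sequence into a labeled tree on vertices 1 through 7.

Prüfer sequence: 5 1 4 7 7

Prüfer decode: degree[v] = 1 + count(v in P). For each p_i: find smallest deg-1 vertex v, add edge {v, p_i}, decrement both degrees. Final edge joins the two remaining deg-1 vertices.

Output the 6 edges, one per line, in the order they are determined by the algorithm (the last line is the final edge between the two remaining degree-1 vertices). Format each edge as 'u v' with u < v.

Answer: 2 5
1 3
1 4
4 7
5 7
6 7

Derivation:
Initial degrees: {1:2, 2:1, 3:1, 4:2, 5:2, 6:1, 7:3}
Step 1: smallest deg-1 vertex = 2, p_1 = 5. Add edge {2,5}. Now deg[2]=0, deg[5]=1.
Step 2: smallest deg-1 vertex = 3, p_2 = 1. Add edge {1,3}. Now deg[3]=0, deg[1]=1.
Step 3: smallest deg-1 vertex = 1, p_3 = 4. Add edge {1,4}. Now deg[1]=0, deg[4]=1.
Step 4: smallest deg-1 vertex = 4, p_4 = 7. Add edge {4,7}. Now deg[4]=0, deg[7]=2.
Step 5: smallest deg-1 vertex = 5, p_5 = 7. Add edge {5,7}. Now deg[5]=0, deg[7]=1.
Final: two remaining deg-1 vertices are 6, 7. Add edge {6,7}.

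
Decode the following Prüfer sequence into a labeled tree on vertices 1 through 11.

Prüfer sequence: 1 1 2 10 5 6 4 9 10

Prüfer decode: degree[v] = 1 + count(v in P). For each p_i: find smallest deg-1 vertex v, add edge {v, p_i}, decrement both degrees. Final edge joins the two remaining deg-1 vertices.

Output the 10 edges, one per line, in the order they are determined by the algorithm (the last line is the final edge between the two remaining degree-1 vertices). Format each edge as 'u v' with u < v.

Answer: 1 3
1 7
1 2
2 10
5 8
5 6
4 6
4 9
9 10
10 11

Derivation:
Initial degrees: {1:3, 2:2, 3:1, 4:2, 5:2, 6:2, 7:1, 8:1, 9:2, 10:3, 11:1}
Step 1: smallest deg-1 vertex = 3, p_1 = 1. Add edge {1,3}. Now deg[3]=0, deg[1]=2.
Step 2: smallest deg-1 vertex = 7, p_2 = 1. Add edge {1,7}. Now deg[7]=0, deg[1]=1.
Step 3: smallest deg-1 vertex = 1, p_3 = 2. Add edge {1,2}. Now deg[1]=0, deg[2]=1.
Step 4: smallest deg-1 vertex = 2, p_4 = 10. Add edge {2,10}. Now deg[2]=0, deg[10]=2.
Step 5: smallest deg-1 vertex = 8, p_5 = 5. Add edge {5,8}. Now deg[8]=0, deg[5]=1.
Step 6: smallest deg-1 vertex = 5, p_6 = 6. Add edge {5,6}. Now deg[5]=0, deg[6]=1.
Step 7: smallest deg-1 vertex = 6, p_7 = 4. Add edge {4,6}. Now deg[6]=0, deg[4]=1.
Step 8: smallest deg-1 vertex = 4, p_8 = 9. Add edge {4,9}. Now deg[4]=0, deg[9]=1.
Step 9: smallest deg-1 vertex = 9, p_9 = 10. Add edge {9,10}. Now deg[9]=0, deg[10]=1.
Final: two remaining deg-1 vertices are 10, 11. Add edge {10,11}.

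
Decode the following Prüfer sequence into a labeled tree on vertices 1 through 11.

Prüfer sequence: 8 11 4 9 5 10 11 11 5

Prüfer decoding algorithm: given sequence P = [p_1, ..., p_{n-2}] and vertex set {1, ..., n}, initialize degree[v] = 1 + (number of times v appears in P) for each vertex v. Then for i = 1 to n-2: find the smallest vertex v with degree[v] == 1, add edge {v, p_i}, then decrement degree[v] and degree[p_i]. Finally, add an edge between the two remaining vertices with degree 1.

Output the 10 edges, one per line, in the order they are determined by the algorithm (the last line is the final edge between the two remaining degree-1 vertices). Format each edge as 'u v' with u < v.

Answer: 1 8
2 11
3 4
4 9
5 6
7 10
8 11
9 11
5 10
5 11

Derivation:
Initial degrees: {1:1, 2:1, 3:1, 4:2, 5:3, 6:1, 7:1, 8:2, 9:2, 10:2, 11:4}
Step 1: smallest deg-1 vertex = 1, p_1 = 8. Add edge {1,8}. Now deg[1]=0, deg[8]=1.
Step 2: smallest deg-1 vertex = 2, p_2 = 11. Add edge {2,11}. Now deg[2]=0, deg[11]=3.
Step 3: smallest deg-1 vertex = 3, p_3 = 4. Add edge {3,4}. Now deg[3]=0, deg[4]=1.
Step 4: smallest deg-1 vertex = 4, p_4 = 9. Add edge {4,9}. Now deg[4]=0, deg[9]=1.
Step 5: smallest deg-1 vertex = 6, p_5 = 5. Add edge {5,6}. Now deg[6]=0, deg[5]=2.
Step 6: smallest deg-1 vertex = 7, p_6 = 10. Add edge {7,10}. Now deg[7]=0, deg[10]=1.
Step 7: smallest deg-1 vertex = 8, p_7 = 11. Add edge {8,11}. Now deg[8]=0, deg[11]=2.
Step 8: smallest deg-1 vertex = 9, p_8 = 11. Add edge {9,11}. Now deg[9]=0, deg[11]=1.
Step 9: smallest deg-1 vertex = 10, p_9 = 5. Add edge {5,10}. Now deg[10]=0, deg[5]=1.
Final: two remaining deg-1 vertices are 5, 11. Add edge {5,11}.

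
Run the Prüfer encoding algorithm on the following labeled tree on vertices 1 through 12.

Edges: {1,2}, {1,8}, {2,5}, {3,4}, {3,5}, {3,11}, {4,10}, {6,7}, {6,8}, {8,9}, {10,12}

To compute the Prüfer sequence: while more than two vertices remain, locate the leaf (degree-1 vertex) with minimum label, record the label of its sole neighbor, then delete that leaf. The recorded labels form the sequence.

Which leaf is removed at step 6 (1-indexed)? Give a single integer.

Step 1: current leaves = {7,9,11,12}. Remove leaf 7 (neighbor: 6).
Step 2: current leaves = {6,9,11,12}. Remove leaf 6 (neighbor: 8).
Step 3: current leaves = {9,11,12}. Remove leaf 9 (neighbor: 8).
Step 4: current leaves = {8,11,12}. Remove leaf 8 (neighbor: 1).
Step 5: current leaves = {1,11,12}. Remove leaf 1 (neighbor: 2).
Step 6: current leaves = {2,11,12}. Remove leaf 2 (neighbor: 5).

Answer: 2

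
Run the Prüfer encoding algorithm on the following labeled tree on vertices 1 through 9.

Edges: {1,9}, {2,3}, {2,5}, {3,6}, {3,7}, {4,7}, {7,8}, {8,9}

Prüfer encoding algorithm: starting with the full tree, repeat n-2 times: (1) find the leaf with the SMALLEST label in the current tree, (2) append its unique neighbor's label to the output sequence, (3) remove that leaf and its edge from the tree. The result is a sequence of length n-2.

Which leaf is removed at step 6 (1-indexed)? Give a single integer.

Step 1: current leaves = {1,4,5,6}. Remove leaf 1 (neighbor: 9).
Step 2: current leaves = {4,5,6,9}. Remove leaf 4 (neighbor: 7).
Step 3: current leaves = {5,6,9}. Remove leaf 5 (neighbor: 2).
Step 4: current leaves = {2,6,9}. Remove leaf 2 (neighbor: 3).
Step 5: current leaves = {6,9}. Remove leaf 6 (neighbor: 3).
Step 6: current leaves = {3,9}. Remove leaf 3 (neighbor: 7).

Answer: 3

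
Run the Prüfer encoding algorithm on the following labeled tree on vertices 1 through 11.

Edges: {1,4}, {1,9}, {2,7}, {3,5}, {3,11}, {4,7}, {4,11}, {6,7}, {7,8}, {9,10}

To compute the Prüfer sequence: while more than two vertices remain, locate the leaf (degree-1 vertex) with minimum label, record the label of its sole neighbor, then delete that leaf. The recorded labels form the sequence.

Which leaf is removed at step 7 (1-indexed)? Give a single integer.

Answer: 10

Derivation:
Step 1: current leaves = {2,5,6,8,10}. Remove leaf 2 (neighbor: 7).
Step 2: current leaves = {5,6,8,10}. Remove leaf 5 (neighbor: 3).
Step 3: current leaves = {3,6,8,10}. Remove leaf 3 (neighbor: 11).
Step 4: current leaves = {6,8,10,11}. Remove leaf 6 (neighbor: 7).
Step 5: current leaves = {8,10,11}. Remove leaf 8 (neighbor: 7).
Step 6: current leaves = {7,10,11}. Remove leaf 7 (neighbor: 4).
Step 7: current leaves = {10,11}. Remove leaf 10 (neighbor: 9).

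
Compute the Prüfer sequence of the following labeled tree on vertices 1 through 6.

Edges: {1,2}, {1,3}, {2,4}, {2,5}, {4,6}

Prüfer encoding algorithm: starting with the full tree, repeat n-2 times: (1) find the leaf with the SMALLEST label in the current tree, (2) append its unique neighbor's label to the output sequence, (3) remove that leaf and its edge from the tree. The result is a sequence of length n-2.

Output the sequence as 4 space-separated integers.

Step 1: leaves = {3,5,6}. Remove smallest leaf 3, emit neighbor 1.
Step 2: leaves = {1,5,6}. Remove smallest leaf 1, emit neighbor 2.
Step 3: leaves = {5,6}. Remove smallest leaf 5, emit neighbor 2.
Step 4: leaves = {2,6}. Remove smallest leaf 2, emit neighbor 4.
Done: 2 vertices remain (4, 6). Sequence = [1 2 2 4]

Answer: 1 2 2 4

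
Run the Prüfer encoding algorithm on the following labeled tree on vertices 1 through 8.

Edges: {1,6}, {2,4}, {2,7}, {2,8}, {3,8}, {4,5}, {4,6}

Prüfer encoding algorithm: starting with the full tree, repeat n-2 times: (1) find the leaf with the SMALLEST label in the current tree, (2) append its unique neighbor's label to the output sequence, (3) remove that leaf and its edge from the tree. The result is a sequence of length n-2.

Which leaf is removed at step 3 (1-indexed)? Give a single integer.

Answer: 5

Derivation:
Step 1: current leaves = {1,3,5,7}. Remove leaf 1 (neighbor: 6).
Step 2: current leaves = {3,5,6,7}. Remove leaf 3 (neighbor: 8).
Step 3: current leaves = {5,6,7,8}. Remove leaf 5 (neighbor: 4).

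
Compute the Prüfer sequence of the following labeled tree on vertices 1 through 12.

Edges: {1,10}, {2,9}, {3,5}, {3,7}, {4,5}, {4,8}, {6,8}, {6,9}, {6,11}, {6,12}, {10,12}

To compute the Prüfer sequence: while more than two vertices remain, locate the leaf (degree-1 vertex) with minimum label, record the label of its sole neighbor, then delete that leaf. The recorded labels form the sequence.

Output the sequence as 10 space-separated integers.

Step 1: leaves = {1,2,7,11}. Remove smallest leaf 1, emit neighbor 10.
Step 2: leaves = {2,7,10,11}. Remove smallest leaf 2, emit neighbor 9.
Step 3: leaves = {7,9,10,11}. Remove smallest leaf 7, emit neighbor 3.
Step 4: leaves = {3,9,10,11}. Remove smallest leaf 3, emit neighbor 5.
Step 5: leaves = {5,9,10,11}. Remove smallest leaf 5, emit neighbor 4.
Step 6: leaves = {4,9,10,11}. Remove smallest leaf 4, emit neighbor 8.
Step 7: leaves = {8,9,10,11}. Remove smallest leaf 8, emit neighbor 6.
Step 8: leaves = {9,10,11}. Remove smallest leaf 9, emit neighbor 6.
Step 9: leaves = {10,11}. Remove smallest leaf 10, emit neighbor 12.
Step 10: leaves = {11,12}. Remove smallest leaf 11, emit neighbor 6.
Done: 2 vertices remain (6, 12). Sequence = [10 9 3 5 4 8 6 6 12 6]

Answer: 10 9 3 5 4 8 6 6 12 6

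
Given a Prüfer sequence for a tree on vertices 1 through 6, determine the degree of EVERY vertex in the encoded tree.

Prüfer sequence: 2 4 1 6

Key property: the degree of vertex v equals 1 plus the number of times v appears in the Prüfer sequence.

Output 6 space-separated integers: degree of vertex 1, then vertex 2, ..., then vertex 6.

p_1 = 2: count[2] becomes 1
p_2 = 4: count[4] becomes 1
p_3 = 1: count[1] becomes 1
p_4 = 6: count[6] becomes 1
Degrees (1 + count): deg[1]=1+1=2, deg[2]=1+1=2, deg[3]=1+0=1, deg[4]=1+1=2, deg[5]=1+0=1, deg[6]=1+1=2

Answer: 2 2 1 2 1 2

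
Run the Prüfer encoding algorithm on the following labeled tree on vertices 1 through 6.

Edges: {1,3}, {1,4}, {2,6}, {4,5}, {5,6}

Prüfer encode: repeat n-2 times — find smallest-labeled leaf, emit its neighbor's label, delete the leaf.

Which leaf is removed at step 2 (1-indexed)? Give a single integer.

Answer: 3

Derivation:
Step 1: current leaves = {2,3}. Remove leaf 2 (neighbor: 6).
Step 2: current leaves = {3,6}. Remove leaf 3 (neighbor: 1).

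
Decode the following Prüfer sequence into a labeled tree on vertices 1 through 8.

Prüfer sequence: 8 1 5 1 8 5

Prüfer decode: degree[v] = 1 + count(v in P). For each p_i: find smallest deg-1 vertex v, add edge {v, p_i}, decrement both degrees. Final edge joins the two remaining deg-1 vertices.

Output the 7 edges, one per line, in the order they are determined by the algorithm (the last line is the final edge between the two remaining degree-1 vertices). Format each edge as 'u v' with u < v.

Initial degrees: {1:3, 2:1, 3:1, 4:1, 5:3, 6:1, 7:1, 8:3}
Step 1: smallest deg-1 vertex = 2, p_1 = 8. Add edge {2,8}. Now deg[2]=0, deg[8]=2.
Step 2: smallest deg-1 vertex = 3, p_2 = 1. Add edge {1,3}. Now deg[3]=0, deg[1]=2.
Step 3: smallest deg-1 vertex = 4, p_3 = 5. Add edge {4,5}. Now deg[4]=0, deg[5]=2.
Step 4: smallest deg-1 vertex = 6, p_4 = 1. Add edge {1,6}. Now deg[6]=0, deg[1]=1.
Step 5: smallest deg-1 vertex = 1, p_5 = 8. Add edge {1,8}. Now deg[1]=0, deg[8]=1.
Step 6: smallest deg-1 vertex = 7, p_6 = 5. Add edge {5,7}. Now deg[7]=0, deg[5]=1.
Final: two remaining deg-1 vertices are 5, 8. Add edge {5,8}.

Answer: 2 8
1 3
4 5
1 6
1 8
5 7
5 8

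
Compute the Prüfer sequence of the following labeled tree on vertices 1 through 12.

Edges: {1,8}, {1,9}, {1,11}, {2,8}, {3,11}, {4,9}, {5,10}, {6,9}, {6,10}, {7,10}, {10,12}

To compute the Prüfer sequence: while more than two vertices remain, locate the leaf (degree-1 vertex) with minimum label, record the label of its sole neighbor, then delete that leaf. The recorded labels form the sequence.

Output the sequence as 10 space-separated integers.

Step 1: leaves = {2,3,4,5,7,12}. Remove smallest leaf 2, emit neighbor 8.
Step 2: leaves = {3,4,5,7,8,12}. Remove smallest leaf 3, emit neighbor 11.
Step 3: leaves = {4,5,7,8,11,12}. Remove smallest leaf 4, emit neighbor 9.
Step 4: leaves = {5,7,8,11,12}. Remove smallest leaf 5, emit neighbor 10.
Step 5: leaves = {7,8,11,12}. Remove smallest leaf 7, emit neighbor 10.
Step 6: leaves = {8,11,12}. Remove smallest leaf 8, emit neighbor 1.
Step 7: leaves = {11,12}. Remove smallest leaf 11, emit neighbor 1.
Step 8: leaves = {1,12}. Remove smallest leaf 1, emit neighbor 9.
Step 9: leaves = {9,12}. Remove smallest leaf 9, emit neighbor 6.
Step 10: leaves = {6,12}. Remove smallest leaf 6, emit neighbor 10.
Done: 2 vertices remain (10, 12). Sequence = [8 11 9 10 10 1 1 9 6 10]

Answer: 8 11 9 10 10 1 1 9 6 10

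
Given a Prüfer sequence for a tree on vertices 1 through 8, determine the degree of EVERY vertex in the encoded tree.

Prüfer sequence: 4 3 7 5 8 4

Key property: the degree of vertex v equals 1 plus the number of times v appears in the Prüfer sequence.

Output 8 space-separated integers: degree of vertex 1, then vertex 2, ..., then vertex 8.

p_1 = 4: count[4] becomes 1
p_2 = 3: count[3] becomes 1
p_3 = 7: count[7] becomes 1
p_4 = 5: count[5] becomes 1
p_5 = 8: count[8] becomes 1
p_6 = 4: count[4] becomes 2
Degrees (1 + count): deg[1]=1+0=1, deg[2]=1+0=1, deg[3]=1+1=2, deg[4]=1+2=3, deg[5]=1+1=2, deg[6]=1+0=1, deg[7]=1+1=2, deg[8]=1+1=2

Answer: 1 1 2 3 2 1 2 2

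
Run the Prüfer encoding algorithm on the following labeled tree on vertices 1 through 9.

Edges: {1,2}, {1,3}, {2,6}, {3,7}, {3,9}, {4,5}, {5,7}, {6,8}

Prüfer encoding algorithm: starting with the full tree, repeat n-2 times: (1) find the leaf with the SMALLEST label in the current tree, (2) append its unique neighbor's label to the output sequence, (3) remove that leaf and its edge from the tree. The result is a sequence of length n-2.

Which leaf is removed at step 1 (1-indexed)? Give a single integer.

Answer: 4

Derivation:
Step 1: current leaves = {4,8,9}. Remove leaf 4 (neighbor: 5).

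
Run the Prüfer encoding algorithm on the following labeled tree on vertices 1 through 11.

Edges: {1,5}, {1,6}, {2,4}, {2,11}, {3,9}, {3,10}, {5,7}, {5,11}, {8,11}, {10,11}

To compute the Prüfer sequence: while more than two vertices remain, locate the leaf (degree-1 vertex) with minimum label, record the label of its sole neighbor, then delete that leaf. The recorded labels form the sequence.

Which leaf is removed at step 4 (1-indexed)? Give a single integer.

Answer: 1

Derivation:
Step 1: current leaves = {4,6,7,8,9}. Remove leaf 4 (neighbor: 2).
Step 2: current leaves = {2,6,7,8,9}. Remove leaf 2 (neighbor: 11).
Step 3: current leaves = {6,7,8,9}. Remove leaf 6 (neighbor: 1).
Step 4: current leaves = {1,7,8,9}. Remove leaf 1 (neighbor: 5).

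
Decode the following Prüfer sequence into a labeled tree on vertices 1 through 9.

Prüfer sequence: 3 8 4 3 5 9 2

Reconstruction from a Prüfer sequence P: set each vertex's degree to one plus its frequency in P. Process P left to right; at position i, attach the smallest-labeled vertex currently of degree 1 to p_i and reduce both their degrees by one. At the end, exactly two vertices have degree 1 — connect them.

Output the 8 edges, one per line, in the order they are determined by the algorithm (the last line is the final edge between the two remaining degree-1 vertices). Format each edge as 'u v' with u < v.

Initial degrees: {1:1, 2:2, 3:3, 4:2, 5:2, 6:1, 7:1, 8:2, 9:2}
Step 1: smallest deg-1 vertex = 1, p_1 = 3. Add edge {1,3}. Now deg[1]=0, deg[3]=2.
Step 2: smallest deg-1 vertex = 6, p_2 = 8. Add edge {6,8}. Now deg[6]=0, deg[8]=1.
Step 3: smallest deg-1 vertex = 7, p_3 = 4. Add edge {4,7}. Now deg[7]=0, deg[4]=1.
Step 4: smallest deg-1 vertex = 4, p_4 = 3. Add edge {3,4}. Now deg[4]=0, deg[3]=1.
Step 5: smallest deg-1 vertex = 3, p_5 = 5. Add edge {3,5}. Now deg[3]=0, deg[5]=1.
Step 6: smallest deg-1 vertex = 5, p_6 = 9. Add edge {5,9}. Now deg[5]=0, deg[9]=1.
Step 7: smallest deg-1 vertex = 8, p_7 = 2. Add edge {2,8}. Now deg[8]=0, deg[2]=1.
Final: two remaining deg-1 vertices are 2, 9. Add edge {2,9}.

Answer: 1 3
6 8
4 7
3 4
3 5
5 9
2 8
2 9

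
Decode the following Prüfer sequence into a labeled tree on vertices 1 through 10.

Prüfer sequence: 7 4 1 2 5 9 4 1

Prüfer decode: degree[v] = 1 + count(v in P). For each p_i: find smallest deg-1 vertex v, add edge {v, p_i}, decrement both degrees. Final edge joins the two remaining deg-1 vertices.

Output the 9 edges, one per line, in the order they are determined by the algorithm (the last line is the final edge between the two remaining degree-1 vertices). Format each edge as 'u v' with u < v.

Answer: 3 7
4 6
1 7
2 8
2 5
5 9
4 9
1 4
1 10

Derivation:
Initial degrees: {1:3, 2:2, 3:1, 4:3, 5:2, 6:1, 7:2, 8:1, 9:2, 10:1}
Step 1: smallest deg-1 vertex = 3, p_1 = 7. Add edge {3,7}. Now deg[3]=0, deg[7]=1.
Step 2: smallest deg-1 vertex = 6, p_2 = 4. Add edge {4,6}. Now deg[6]=0, deg[4]=2.
Step 3: smallest deg-1 vertex = 7, p_3 = 1. Add edge {1,7}. Now deg[7]=0, deg[1]=2.
Step 4: smallest deg-1 vertex = 8, p_4 = 2. Add edge {2,8}. Now deg[8]=0, deg[2]=1.
Step 5: smallest deg-1 vertex = 2, p_5 = 5. Add edge {2,5}. Now deg[2]=0, deg[5]=1.
Step 6: smallest deg-1 vertex = 5, p_6 = 9. Add edge {5,9}. Now deg[5]=0, deg[9]=1.
Step 7: smallest deg-1 vertex = 9, p_7 = 4. Add edge {4,9}. Now deg[9]=0, deg[4]=1.
Step 8: smallest deg-1 vertex = 4, p_8 = 1. Add edge {1,4}. Now deg[4]=0, deg[1]=1.
Final: two remaining deg-1 vertices are 1, 10. Add edge {1,10}.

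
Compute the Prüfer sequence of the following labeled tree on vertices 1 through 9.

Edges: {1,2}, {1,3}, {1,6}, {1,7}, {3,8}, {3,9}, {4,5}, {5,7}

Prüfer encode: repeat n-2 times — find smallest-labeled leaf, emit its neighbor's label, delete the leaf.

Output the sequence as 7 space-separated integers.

Step 1: leaves = {2,4,6,8,9}. Remove smallest leaf 2, emit neighbor 1.
Step 2: leaves = {4,6,8,9}. Remove smallest leaf 4, emit neighbor 5.
Step 3: leaves = {5,6,8,9}. Remove smallest leaf 5, emit neighbor 7.
Step 4: leaves = {6,7,8,9}. Remove smallest leaf 6, emit neighbor 1.
Step 5: leaves = {7,8,9}. Remove smallest leaf 7, emit neighbor 1.
Step 6: leaves = {1,8,9}. Remove smallest leaf 1, emit neighbor 3.
Step 7: leaves = {8,9}. Remove smallest leaf 8, emit neighbor 3.
Done: 2 vertices remain (3, 9). Sequence = [1 5 7 1 1 3 3]

Answer: 1 5 7 1 1 3 3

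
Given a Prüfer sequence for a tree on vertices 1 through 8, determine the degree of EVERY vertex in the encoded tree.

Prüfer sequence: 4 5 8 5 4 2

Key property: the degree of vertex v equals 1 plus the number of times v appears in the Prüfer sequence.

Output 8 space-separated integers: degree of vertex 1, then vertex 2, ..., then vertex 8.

Answer: 1 2 1 3 3 1 1 2

Derivation:
p_1 = 4: count[4] becomes 1
p_2 = 5: count[5] becomes 1
p_3 = 8: count[8] becomes 1
p_4 = 5: count[5] becomes 2
p_5 = 4: count[4] becomes 2
p_6 = 2: count[2] becomes 1
Degrees (1 + count): deg[1]=1+0=1, deg[2]=1+1=2, deg[3]=1+0=1, deg[4]=1+2=3, deg[5]=1+2=3, deg[6]=1+0=1, deg[7]=1+0=1, deg[8]=1+1=2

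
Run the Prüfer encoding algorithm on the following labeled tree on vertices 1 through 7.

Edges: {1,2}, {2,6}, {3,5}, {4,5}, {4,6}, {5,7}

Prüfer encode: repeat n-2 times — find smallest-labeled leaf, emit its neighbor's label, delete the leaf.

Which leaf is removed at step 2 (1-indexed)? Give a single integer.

Answer: 2

Derivation:
Step 1: current leaves = {1,3,7}. Remove leaf 1 (neighbor: 2).
Step 2: current leaves = {2,3,7}. Remove leaf 2 (neighbor: 6).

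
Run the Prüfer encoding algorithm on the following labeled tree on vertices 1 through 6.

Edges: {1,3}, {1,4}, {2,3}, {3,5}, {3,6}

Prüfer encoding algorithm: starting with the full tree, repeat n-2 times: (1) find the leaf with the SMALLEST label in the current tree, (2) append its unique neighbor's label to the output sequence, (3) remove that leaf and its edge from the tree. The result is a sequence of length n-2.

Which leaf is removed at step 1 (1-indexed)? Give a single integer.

Answer: 2

Derivation:
Step 1: current leaves = {2,4,5,6}. Remove leaf 2 (neighbor: 3).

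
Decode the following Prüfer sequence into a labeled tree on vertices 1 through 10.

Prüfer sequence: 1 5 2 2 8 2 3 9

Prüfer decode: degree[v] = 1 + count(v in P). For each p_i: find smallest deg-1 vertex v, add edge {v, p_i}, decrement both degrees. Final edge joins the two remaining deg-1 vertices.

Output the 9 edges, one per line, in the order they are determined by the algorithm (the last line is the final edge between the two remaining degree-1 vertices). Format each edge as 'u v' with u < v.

Initial degrees: {1:2, 2:4, 3:2, 4:1, 5:2, 6:1, 7:1, 8:2, 9:2, 10:1}
Step 1: smallest deg-1 vertex = 4, p_1 = 1. Add edge {1,4}. Now deg[4]=0, deg[1]=1.
Step 2: smallest deg-1 vertex = 1, p_2 = 5. Add edge {1,5}. Now deg[1]=0, deg[5]=1.
Step 3: smallest deg-1 vertex = 5, p_3 = 2. Add edge {2,5}. Now deg[5]=0, deg[2]=3.
Step 4: smallest deg-1 vertex = 6, p_4 = 2. Add edge {2,6}. Now deg[6]=0, deg[2]=2.
Step 5: smallest deg-1 vertex = 7, p_5 = 8. Add edge {7,8}. Now deg[7]=0, deg[8]=1.
Step 6: smallest deg-1 vertex = 8, p_6 = 2. Add edge {2,8}. Now deg[8]=0, deg[2]=1.
Step 7: smallest deg-1 vertex = 2, p_7 = 3. Add edge {2,3}. Now deg[2]=0, deg[3]=1.
Step 8: smallest deg-1 vertex = 3, p_8 = 9. Add edge {3,9}. Now deg[3]=0, deg[9]=1.
Final: two remaining deg-1 vertices are 9, 10. Add edge {9,10}.

Answer: 1 4
1 5
2 5
2 6
7 8
2 8
2 3
3 9
9 10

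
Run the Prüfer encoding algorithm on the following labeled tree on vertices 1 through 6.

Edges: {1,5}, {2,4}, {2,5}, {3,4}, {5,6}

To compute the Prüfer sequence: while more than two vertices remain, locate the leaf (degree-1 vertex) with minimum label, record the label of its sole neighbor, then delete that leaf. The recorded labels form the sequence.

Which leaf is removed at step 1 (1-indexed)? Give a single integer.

Answer: 1

Derivation:
Step 1: current leaves = {1,3,6}. Remove leaf 1 (neighbor: 5).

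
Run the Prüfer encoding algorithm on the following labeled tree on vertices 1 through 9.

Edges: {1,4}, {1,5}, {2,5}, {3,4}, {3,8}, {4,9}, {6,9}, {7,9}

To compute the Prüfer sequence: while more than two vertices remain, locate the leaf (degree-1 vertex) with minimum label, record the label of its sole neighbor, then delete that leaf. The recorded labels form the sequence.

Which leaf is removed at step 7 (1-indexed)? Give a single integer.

Step 1: current leaves = {2,6,7,8}. Remove leaf 2 (neighbor: 5).
Step 2: current leaves = {5,6,7,8}. Remove leaf 5 (neighbor: 1).
Step 3: current leaves = {1,6,7,8}. Remove leaf 1 (neighbor: 4).
Step 4: current leaves = {6,7,8}. Remove leaf 6 (neighbor: 9).
Step 5: current leaves = {7,8}. Remove leaf 7 (neighbor: 9).
Step 6: current leaves = {8,9}. Remove leaf 8 (neighbor: 3).
Step 7: current leaves = {3,9}. Remove leaf 3 (neighbor: 4).

Answer: 3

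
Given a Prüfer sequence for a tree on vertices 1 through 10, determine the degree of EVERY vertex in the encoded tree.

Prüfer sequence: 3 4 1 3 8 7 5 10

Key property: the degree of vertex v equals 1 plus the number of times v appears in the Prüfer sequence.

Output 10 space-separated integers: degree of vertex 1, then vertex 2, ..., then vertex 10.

Answer: 2 1 3 2 2 1 2 2 1 2

Derivation:
p_1 = 3: count[3] becomes 1
p_2 = 4: count[4] becomes 1
p_3 = 1: count[1] becomes 1
p_4 = 3: count[3] becomes 2
p_5 = 8: count[8] becomes 1
p_6 = 7: count[7] becomes 1
p_7 = 5: count[5] becomes 1
p_8 = 10: count[10] becomes 1
Degrees (1 + count): deg[1]=1+1=2, deg[2]=1+0=1, deg[3]=1+2=3, deg[4]=1+1=2, deg[5]=1+1=2, deg[6]=1+0=1, deg[7]=1+1=2, deg[8]=1+1=2, deg[9]=1+0=1, deg[10]=1+1=2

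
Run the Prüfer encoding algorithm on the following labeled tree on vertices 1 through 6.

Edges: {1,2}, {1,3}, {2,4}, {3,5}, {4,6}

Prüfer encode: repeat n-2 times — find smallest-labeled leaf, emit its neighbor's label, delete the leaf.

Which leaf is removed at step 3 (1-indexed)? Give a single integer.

Step 1: current leaves = {5,6}. Remove leaf 5 (neighbor: 3).
Step 2: current leaves = {3,6}. Remove leaf 3 (neighbor: 1).
Step 3: current leaves = {1,6}. Remove leaf 1 (neighbor: 2).

Answer: 1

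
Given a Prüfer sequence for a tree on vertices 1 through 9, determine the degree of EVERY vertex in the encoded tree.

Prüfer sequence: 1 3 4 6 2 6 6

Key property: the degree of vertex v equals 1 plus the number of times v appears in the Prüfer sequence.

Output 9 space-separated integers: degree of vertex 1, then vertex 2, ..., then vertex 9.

Answer: 2 2 2 2 1 4 1 1 1

Derivation:
p_1 = 1: count[1] becomes 1
p_2 = 3: count[3] becomes 1
p_3 = 4: count[4] becomes 1
p_4 = 6: count[6] becomes 1
p_5 = 2: count[2] becomes 1
p_6 = 6: count[6] becomes 2
p_7 = 6: count[6] becomes 3
Degrees (1 + count): deg[1]=1+1=2, deg[2]=1+1=2, deg[3]=1+1=2, deg[4]=1+1=2, deg[5]=1+0=1, deg[6]=1+3=4, deg[7]=1+0=1, deg[8]=1+0=1, deg[9]=1+0=1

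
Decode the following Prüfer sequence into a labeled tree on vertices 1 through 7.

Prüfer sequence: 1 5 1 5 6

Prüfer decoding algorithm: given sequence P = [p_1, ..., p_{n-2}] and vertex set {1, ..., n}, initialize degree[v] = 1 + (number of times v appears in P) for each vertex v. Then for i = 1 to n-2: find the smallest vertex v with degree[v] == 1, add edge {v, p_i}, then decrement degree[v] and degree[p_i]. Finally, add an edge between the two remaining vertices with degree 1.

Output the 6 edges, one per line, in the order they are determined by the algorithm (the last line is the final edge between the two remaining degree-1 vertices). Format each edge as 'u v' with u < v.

Answer: 1 2
3 5
1 4
1 5
5 6
6 7

Derivation:
Initial degrees: {1:3, 2:1, 3:1, 4:1, 5:3, 6:2, 7:1}
Step 1: smallest deg-1 vertex = 2, p_1 = 1. Add edge {1,2}. Now deg[2]=0, deg[1]=2.
Step 2: smallest deg-1 vertex = 3, p_2 = 5. Add edge {3,5}. Now deg[3]=0, deg[5]=2.
Step 3: smallest deg-1 vertex = 4, p_3 = 1. Add edge {1,4}. Now deg[4]=0, deg[1]=1.
Step 4: smallest deg-1 vertex = 1, p_4 = 5. Add edge {1,5}. Now deg[1]=0, deg[5]=1.
Step 5: smallest deg-1 vertex = 5, p_5 = 6. Add edge {5,6}. Now deg[5]=0, deg[6]=1.
Final: two remaining deg-1 vertices are 6, 7. Add edge {6,7}.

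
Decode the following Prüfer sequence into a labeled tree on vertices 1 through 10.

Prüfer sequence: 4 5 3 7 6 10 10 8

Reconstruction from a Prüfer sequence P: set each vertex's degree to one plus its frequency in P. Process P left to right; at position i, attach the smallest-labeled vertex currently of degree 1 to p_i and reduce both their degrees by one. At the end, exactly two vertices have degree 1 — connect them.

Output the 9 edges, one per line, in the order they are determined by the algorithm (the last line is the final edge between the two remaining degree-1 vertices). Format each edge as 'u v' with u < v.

Answer: 1 4
2 5
3 4
3 7
5 6
6 10
7 10
8 9
8 10

Derivation:
Initial degrees: {1:1, 2:1, 3:2, 4:2, 5:2, 6:2, 7:2, 8:2, 9:1, 10:3}
Step 1: smallest deg-1 vertex = 1, p_1 = 4. Add edge {1,4}. Now deg[1]=0, deg[4]=1.
Step 2: smallest deg-1 vertex = 2, p_2 = 5. Add edge {2,5}. Now deg[2]=0, deg[5]=1.
Step 3: smallest deg-1 vertex = 4, p_3 = 3. Add edge {3,4}. Now deg[4]=0, deg[3]=1.
Step 4: smallest deg-1 vertex = 3, p_4 = 7. Add edge {3,7}. Now deg[3]=0, deg[7]=1.
Step 5: smallest deg-1 vertex = 5, p_5 = 6. Add edge {5,6}. Now deg[5]=0, deg[6]=1.
Step 6: smallest deg-1 vertex = 6, p_6 = 10. Add edge {6,10}. Now deg[6]=0, deg[10]=2.
Step 7: smallest deg-1 vertex = 7, p_7 = 10. Add edge {7,10}. Now deg[7]=0, deg[10]=1.
Step 8: smallest deg-1 vertex = 9, p_8 = 8. Add edge {8,9}. Now deg[9]=0, deg[8]=1.
Final: two remaining deg-1 vertices are 8, 10. Add edge {8,10}.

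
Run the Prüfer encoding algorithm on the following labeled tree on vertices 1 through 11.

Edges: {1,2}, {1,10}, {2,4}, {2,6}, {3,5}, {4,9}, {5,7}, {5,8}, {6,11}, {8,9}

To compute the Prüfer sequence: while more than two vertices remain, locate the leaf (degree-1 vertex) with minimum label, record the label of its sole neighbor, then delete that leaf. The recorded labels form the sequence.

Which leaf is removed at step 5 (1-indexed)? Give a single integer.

Answer: 9

Derivation:
Step 1: current leaves = {3,7,10,11}. Remove leaf 3 (neighbor: 5).
Step 2: current leaves = {7,10,11}. Remove leaf 7 (neighbor: 5).
Step 3: current leaves = {5,10,11}. Remove leaf 5 (neighbor: 8).
Step 4: current leaves = {8,10,11}. Remove leaf 8 (neighbor: 9).
Step 5: current leaves = {9,10,11}. Remove leaf 9 (neighbor: 4).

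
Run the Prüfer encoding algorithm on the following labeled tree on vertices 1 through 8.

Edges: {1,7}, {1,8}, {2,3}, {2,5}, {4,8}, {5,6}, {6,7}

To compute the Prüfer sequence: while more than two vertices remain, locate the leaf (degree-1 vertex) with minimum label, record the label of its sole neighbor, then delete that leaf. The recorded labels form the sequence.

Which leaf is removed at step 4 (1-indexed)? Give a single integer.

Answer: 5

Derivation:
Step 1: current leaves = {3,4}. Remove leaf 3 (neighbor: 2).
Step 2: current leaves = {2,4}. Remove leaf 2 (neighbor: 5).
Step 3: current leaves = {4,5}. Remove leaf 4 (neighbor: 8).
Step 4: current leaves = {5,8}. Remove leaf 5 (neighbor: 6).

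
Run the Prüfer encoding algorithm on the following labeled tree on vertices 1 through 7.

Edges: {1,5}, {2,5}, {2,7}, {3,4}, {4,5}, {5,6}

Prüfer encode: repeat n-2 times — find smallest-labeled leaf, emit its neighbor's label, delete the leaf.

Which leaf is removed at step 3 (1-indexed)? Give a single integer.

Step 1: current leaves = {1,3,6,7}. Remove leaf 1 (neighbor: 5).
Step 2: current leaves = {3,6,7}. Remove leaf 3 (neighbor: 4).
Step 3: current leaves = {4,6,7}. Remove leaf 4 (neighbor: 5).

Answer: 4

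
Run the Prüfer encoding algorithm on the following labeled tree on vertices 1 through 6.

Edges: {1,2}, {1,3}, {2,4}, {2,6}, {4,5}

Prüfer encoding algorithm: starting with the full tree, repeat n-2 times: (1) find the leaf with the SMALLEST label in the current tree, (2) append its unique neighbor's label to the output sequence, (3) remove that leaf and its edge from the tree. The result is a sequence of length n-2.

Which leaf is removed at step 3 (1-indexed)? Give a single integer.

Step 1: current leaves = {3,5,6}. Remove leaf 3 (neighbor: 1).
Step 2: current leaves = {1,5,6}. Remove leaf 1 (neighbor: 2).
Step 3: current leaves = {5,6}. Remove leaf 5 (neighbor: 4).

Answer: 5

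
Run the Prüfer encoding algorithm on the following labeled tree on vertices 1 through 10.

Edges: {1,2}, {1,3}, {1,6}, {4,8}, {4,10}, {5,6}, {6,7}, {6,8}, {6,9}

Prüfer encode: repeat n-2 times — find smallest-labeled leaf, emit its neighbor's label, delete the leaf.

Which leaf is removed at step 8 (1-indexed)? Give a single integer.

Step 1: current leaves = {2,3,5,7,9,10}. Remove leaf 2 (neighbor: 1).
Step 2: current leaves = {3,5,7,9,10}. Remove leaf 3 (neighbor: 1).
Step 3: current leaves = {1,5,7,9,10}. Remove leaf 1 (neighbor: 6).
Step 4: current leaves = {5,7,9,10}. Remove leaf 5 (neighbor: 6).
Step 5: current leaves = {7,9,10}. Remove leaf 7 (neighbor: 6).
Step 6: current leaves = {9,10}. Remove leaf 9 (neighbor: 6).
Step 7: current leaves = {6,10}. Remove leaf 6 (neighbor: 8).
Step 8: current leaves = {8,10}. Remove leaf 8 (neighbor: 4).

Answer: 8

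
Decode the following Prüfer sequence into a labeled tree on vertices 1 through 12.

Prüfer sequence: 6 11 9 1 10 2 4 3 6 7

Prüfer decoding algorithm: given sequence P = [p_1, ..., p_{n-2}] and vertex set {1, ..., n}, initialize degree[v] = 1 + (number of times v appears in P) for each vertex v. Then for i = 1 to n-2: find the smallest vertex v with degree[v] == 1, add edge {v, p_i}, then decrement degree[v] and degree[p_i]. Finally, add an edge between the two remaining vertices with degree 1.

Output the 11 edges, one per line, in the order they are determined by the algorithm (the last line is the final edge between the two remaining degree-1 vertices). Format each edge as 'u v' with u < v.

Initial degrees: {1:2, 2:2, 3:2, 4:2, 5:1, 6:3, 7:2, 8:1, 9:2, 10:2, 11:2, 12:1}
Step 1: smallest deg-1 vertex = 5, p_1 = 6. Add edge {5,6}. Now deg[5]=0, deg[6]=2.
Step 2: smallest deg-1 vertex = 8, p_2 = 11. Add edge {8,11}. Now deg[8]=0, deg[11]=1.
Step 3: smallest deg-1 vertex = 11, p_3 = 9. Add edge {9,11}. Now deg[11]=0, deg[9]=1.
Step 4: smallest deg-1 vertex = 9, p_4 = 1. Add edge {1,9}. Now deg[9]=0, deg[1]=1.
Step 5: smallest deg-1 vertex = 1, p_5 = 10. Add edge {1,10}. Now deg[1]=0, deg[10]=1.
Step 6: smallest deg-1 vertex = 10, p_6 = 2. Add edge {2,10}. Now deg[10]=0, deg[2]=1.
Step 7: smallest deg-1 vertex = 2, p_7 = 4. Add edge {2,4}. Now deg[2]=0, deg[4]=1.
Step 8: smallest deg-1 vertex = 4, p_8 = 3. Add edge {3,4}. Now deg[4]=0, deg[3]=1.
Step 9: smallest deg-1 vertex = 3, p_9 = 6. Add edge {3,6}. Now deg[3]=0, deg[6]=1.
Step 10: smallest deg-1 vertex = 6, p_10 = 7. Add edge {6,7}. Now deg[6]=0, deg[7]=1.
Final: two remaining deg-1 vertices are 7, 12. Add edge {7,12}.

Answer: 5 6
8 11
9 11
1 9
1 10
2 10
2 4
3 4
3 6
6 7
7 12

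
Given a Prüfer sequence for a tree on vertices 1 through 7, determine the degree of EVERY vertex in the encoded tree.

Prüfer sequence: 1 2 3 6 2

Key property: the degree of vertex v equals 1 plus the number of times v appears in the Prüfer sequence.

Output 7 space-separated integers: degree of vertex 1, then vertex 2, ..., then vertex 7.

Answer: 2 3 2 1 1 2 1

Derivation:
p_1 = 1: count[1] becomes 1
p_2 = 2: count[2] becomes 1
p_3 = 3: count[3] becomes 1
p_4 = 6: count[6] becomes 1
p_5 = 2: count[2] becomes 2
Degrees (1 + count): deg[1]=1+1=2, deg[2]=1+2=3, deg[3]=1+1=2, deg[4]=1+0=1, deg[5]=1+0=1, deg[6]=1+1=2, deg[7]=1+0=1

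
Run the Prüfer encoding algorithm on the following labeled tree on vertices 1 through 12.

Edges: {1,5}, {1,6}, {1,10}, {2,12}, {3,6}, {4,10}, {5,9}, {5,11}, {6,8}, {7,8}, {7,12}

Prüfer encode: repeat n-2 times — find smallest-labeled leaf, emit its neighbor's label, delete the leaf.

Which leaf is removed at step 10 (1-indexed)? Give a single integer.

Step 1: current leaves = {2,3,4,9,11}. Remove leaf 2 (neighbor: 12).
Step 2: current leaves = {3,4,9,11,12}. Remove leaf 3 (neighbor: 6).
Step 3: current leaves = {4,9,11,12}. Remove leaf 4 (neighbor: 10).
Step 4: current leaves = {9,10,11,12}. Remove leaf 9 (neighbor: 5).
Step 5: current leaves = {10,11,12}. Remove leaf 10 (neighbor: 1).
Step 6: current leaves = {11,12}. Remove leaf 11 (neighbor: 5).
Step 7: current leaves = {5,12}. Remove leaf 5 (neighbor: 1).
Step 8: current leaves = {1,12}. Remove leaf 1 (neighbor: 6).
Step 9: current leaves = {6,12}. Remove leaf 6 (neighbor: 8).
Step 10: current leaves = {8,12}. Remove leaf 8 (neighbor: 7).

Answer: 8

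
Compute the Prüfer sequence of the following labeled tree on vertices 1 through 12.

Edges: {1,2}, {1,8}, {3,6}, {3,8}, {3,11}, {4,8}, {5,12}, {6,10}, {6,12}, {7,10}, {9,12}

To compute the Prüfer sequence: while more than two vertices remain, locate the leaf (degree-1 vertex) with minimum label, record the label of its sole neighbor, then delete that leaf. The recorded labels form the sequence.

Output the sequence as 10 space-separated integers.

Answer: 1 8 8 12 10 3 12 6 3 6

Derivation:
Step 1: leaves = {2,4,5,7,9,11}. Remove smallest leaf 2, emit neighbor 1.
Step 2: leaves = {1,4,5,7,9,11}. Remove smallest leaf 1, emit neighbor 8.
Step 3: leaves = {4,5,7,9,11}. Remove smallest leaf 4, emit neighbor 8.
Step 4: leaves = {5,7,8,9,11}. Remove smallest leaf 5, emit neighbor 12.
Step 5: leaves = {7,8,9,11}. Remove smallest leaf 7, emit neighbor 10.
Step 6: leaves = {8,9,10,11}. Remove smallest leaf 8, emit neighbor 3.
Step 7: leaves = {9,10,11}. Remove smallest leaf 9, emit neighbor 12.
Step 8: leaves = {10,11,12}. Remove smallest leaf 10, emit neighbor 6.
Step 9: leaves = {11,12}. Remove smallest leaf 11, emit neighbor 3.
Step 10: leaves = {3,12}. Remove smallest leaf 3, emit neighbor 6.
Done: 2 vertices remain (6, 12). Sequence = [1 8 8 12 10 3 12 6 3 6]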